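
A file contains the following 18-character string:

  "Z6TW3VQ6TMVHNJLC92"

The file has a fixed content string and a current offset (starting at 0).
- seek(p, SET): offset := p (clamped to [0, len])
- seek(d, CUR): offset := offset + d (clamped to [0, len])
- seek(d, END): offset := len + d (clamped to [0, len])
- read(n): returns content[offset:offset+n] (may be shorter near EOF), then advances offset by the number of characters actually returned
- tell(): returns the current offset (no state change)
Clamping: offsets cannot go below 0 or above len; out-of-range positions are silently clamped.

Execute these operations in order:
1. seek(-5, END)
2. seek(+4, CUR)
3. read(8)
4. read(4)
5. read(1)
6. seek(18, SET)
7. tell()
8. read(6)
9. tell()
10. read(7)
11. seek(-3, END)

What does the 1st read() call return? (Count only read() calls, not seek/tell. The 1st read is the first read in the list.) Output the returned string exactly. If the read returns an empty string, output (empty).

After 1 (seek(-5, END)): offset=13
After 2 (seek(+4, CUR)): offset=17
After 3 (read(8)): returned '2', offset=18
After 4 (read(4)): returned '', offset=18
After 5 (read(1)): returned '', offset=18
After 6 (seek(18, SET)): offset=18
After 7 (tell()): offset=18
After 8 (read(6)): returned '', offset=18
After 9 (tell()): offset=18
After 10 (read(7)): returned '', offset=18
After 11 (seek(-3, END)): offset=15

Answer: 2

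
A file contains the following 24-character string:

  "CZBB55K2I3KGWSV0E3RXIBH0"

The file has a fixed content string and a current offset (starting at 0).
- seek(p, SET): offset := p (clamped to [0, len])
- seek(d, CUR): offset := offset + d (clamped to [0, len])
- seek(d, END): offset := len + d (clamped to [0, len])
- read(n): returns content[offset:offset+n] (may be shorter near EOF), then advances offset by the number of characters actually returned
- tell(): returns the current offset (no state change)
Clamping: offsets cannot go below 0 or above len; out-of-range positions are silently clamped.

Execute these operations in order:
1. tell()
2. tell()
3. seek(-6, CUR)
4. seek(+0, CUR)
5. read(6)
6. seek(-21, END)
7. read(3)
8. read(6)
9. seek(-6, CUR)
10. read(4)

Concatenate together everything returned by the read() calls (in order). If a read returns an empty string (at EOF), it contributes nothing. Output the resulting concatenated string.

Answer: CZBB55B55K2I3KGK2I3

Derivation:
After 1 (tell()): offset=0
After 2 (tell()): offset=0
After 3 (seek(-6, CUR)): offset=0
After 4 (seek(+0, CUR)): offset=0
After 5 (read(6)): returned 'CZBB55', offset=6
After 6 (seek(-21, END)): offset=3
After 7 (read(3)): returned 'B55', offset=6
After 8 (read(6)): returned 'K2I3KG', offset=12
After 9 (seek(-6, CUR)): offset=6
After 10 (read(4)): returned 'K2I3', offset=10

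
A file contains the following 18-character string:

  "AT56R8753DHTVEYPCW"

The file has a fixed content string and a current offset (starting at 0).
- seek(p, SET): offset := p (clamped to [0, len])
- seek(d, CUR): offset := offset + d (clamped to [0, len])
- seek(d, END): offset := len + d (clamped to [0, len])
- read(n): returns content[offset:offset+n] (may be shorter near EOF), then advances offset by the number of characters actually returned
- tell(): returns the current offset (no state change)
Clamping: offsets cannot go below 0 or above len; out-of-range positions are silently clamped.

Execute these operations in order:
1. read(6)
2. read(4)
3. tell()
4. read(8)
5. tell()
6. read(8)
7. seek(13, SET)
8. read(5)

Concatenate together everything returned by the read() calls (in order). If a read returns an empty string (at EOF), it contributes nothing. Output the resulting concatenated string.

After 1 (read(6)): returned 'AT56R8', offset=6
After 2 (read(4)): returned '753D', offset=10
After 3 (tell()): offset=10
After 4 (read(8)): returned 'HTVEYPCW', offset=18
After 5 (tell()): offset=18
After 6 (read(8)): returned '', offset=18
After 7 (seek(13, SET)): offset=13
After 8 (read(5)): returned 'EYPCW', offset=18

Answer: AT56R8753DHTVEYPCWEYPCW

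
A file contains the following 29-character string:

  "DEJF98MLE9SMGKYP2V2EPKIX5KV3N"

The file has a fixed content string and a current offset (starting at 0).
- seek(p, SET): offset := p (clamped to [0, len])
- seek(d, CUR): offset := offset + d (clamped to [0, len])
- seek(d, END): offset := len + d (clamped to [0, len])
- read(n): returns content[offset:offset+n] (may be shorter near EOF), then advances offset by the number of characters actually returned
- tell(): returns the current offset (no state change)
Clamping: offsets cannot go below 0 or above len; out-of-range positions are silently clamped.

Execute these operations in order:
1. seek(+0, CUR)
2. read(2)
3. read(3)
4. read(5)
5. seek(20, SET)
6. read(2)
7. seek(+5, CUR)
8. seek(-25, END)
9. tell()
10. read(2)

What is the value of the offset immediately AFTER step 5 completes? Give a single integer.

Answer: 20

Derivation:
After 1 (seek(+0, CUR)): offset=0
After 2 (read(2)): returned 'DE', offset=2
After 3 (read(3)): returned 'JF9', offset=5
After 4 (read(5)): returned '8MLE9', offset=10
After 5 (seek(20, SET)): offset=20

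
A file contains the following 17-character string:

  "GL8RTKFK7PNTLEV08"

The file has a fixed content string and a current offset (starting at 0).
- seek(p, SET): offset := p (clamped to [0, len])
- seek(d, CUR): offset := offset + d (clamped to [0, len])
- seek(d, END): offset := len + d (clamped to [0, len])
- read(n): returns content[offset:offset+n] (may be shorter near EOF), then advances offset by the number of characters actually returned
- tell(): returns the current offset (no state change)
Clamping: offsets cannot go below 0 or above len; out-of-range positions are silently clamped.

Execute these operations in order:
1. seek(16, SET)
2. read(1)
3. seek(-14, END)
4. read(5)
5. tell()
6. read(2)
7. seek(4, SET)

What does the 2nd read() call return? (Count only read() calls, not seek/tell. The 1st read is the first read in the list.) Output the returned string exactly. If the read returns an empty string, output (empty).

After 1 (seek(16, SET)): offset=16
After 2 (read(1)): returned '8', offset=17
After 3 (seek(-14, END)): offset=3
After 4 (read(5)): returned 'RTKFK', offset=8
After 5 (tell()): offset=8
After 6 (read(2)): returned '7P', offset=10
After 7 (seek(4, SET)): offset=4

Answer: RTKFK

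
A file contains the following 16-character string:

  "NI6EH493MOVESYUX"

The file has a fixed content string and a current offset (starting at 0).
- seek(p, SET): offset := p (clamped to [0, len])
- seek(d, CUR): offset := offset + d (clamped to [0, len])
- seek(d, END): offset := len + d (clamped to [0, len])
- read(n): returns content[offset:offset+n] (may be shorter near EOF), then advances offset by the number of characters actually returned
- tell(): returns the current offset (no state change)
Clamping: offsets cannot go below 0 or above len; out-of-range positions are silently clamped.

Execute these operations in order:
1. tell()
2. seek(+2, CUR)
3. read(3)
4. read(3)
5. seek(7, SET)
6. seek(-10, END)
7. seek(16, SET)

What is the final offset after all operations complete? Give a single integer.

After 1 (tell()): offset=0
After 2 (seek(+2, CUR)): offset=2
After 3 (read(3)): returned '6EH', offset=5
After 4 (read(3)): returned '493', offset=8
After 5 (seek(7, SET)): offset=7
After 6 (seek(-10, END)): offset=6
After 7 (seek(16, SET)): offset=16

Answer: 16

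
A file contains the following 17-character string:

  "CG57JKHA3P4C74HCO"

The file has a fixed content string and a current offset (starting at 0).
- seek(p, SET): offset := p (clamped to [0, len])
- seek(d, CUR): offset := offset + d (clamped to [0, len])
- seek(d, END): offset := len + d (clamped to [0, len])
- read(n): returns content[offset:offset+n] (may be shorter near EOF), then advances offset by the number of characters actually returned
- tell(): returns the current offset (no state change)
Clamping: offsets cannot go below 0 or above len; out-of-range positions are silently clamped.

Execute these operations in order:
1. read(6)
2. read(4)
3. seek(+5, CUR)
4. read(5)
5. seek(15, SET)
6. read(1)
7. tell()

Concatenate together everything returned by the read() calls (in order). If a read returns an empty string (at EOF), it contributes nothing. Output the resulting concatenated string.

After 1 (read(6)): returned 'CG57JK', offset=6
After 2 (read(4)): returned 'HA3P', offset=10
After 3 (seek(+5, CUR)): offset=15
After 4 (read(5)): returned 'CO', offset=17
After 5 (seek(15, SET)): offset=15
After 6 (read(1)): returned 'C', offset=16
After 7 (tell()): offset=16

Answer: CG57JKHA3PCOC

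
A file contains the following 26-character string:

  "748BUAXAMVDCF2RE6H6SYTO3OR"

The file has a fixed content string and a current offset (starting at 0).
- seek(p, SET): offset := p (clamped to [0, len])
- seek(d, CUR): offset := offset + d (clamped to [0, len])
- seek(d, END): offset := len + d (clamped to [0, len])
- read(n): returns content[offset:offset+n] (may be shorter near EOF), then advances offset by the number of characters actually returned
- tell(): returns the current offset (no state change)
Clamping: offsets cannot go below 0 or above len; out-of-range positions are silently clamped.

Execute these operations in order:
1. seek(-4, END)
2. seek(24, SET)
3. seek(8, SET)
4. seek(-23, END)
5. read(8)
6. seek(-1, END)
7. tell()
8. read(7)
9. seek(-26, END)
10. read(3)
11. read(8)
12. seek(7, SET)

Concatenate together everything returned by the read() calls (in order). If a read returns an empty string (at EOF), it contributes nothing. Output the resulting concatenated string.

Answer: BUAXAMVDR748BUAXAMVD

Derivation:
After 1 (seek(-4, END)): offset=22
After 2 (seek(24, SET)): offset=24
After 3 (seek(8, SET)): offset=8
After 4 (seek(-23, END)): offset=3
After 5 (read(8)): returned 'BUAXAMVD', offset=11
After 6 (seek(-1, END)): offset=25
After 7 (tell()): offset=25
After 8 (read(7)): returned 'R', offset=26
After 9 (seek(-26, END)): offset=0
After 10 (read(3)): returned '748', offset=3
After 11 (read(8)): returned 'BUAXAMVD', offset=11
After 12 (seek(7, SET)): offset=7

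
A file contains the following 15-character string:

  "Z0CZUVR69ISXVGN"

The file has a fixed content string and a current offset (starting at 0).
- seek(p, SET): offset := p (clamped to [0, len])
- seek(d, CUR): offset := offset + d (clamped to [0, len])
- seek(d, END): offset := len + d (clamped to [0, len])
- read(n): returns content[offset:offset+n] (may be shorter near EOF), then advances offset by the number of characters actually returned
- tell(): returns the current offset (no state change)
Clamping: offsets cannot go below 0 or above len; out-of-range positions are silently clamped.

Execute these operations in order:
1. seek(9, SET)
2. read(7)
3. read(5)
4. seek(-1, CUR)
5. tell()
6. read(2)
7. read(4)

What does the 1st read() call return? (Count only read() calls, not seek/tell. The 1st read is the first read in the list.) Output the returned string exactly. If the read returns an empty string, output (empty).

After 1 (seek(9, SET)): offset=9
After 2 (read(7)): returned 'ISXVGN', offset=15
After 3 (read(5)): returned '', offset=15
After 4 (seek(-1, CUR)): offset=14
After 5 (tell()): offset=14
After 6 (read(2)): returned 'N', offset=15
After 7 (read(4)): returned '', offset=15

Answer: ISXVGN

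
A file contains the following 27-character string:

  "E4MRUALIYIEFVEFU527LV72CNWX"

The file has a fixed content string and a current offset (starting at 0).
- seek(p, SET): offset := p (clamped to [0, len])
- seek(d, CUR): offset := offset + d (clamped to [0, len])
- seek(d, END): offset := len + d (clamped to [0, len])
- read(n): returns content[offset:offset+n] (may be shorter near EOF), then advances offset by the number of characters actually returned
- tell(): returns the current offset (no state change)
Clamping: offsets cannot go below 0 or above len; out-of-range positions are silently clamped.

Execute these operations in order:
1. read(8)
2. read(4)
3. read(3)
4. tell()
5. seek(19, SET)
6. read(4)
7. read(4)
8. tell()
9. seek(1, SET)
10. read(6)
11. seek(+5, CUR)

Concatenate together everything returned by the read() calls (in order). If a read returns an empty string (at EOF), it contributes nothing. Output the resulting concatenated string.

After 1 (read(8)): returned 'E4MRUALI', offset=8
After 2 (read(4)): returned 'YIEF', offset=12
After 3 (read(3)): returned 'VEF', offset=15
After 4 (tell()): offset=15
After 5 (seek(19, SET)): offset=19
After 6 (read(4)): returned 'LV72', offset=23
After 7 (read(4)): returned 'CNWX', offset=27
After 8 (tell()): offset=27
After 9 (seek(1, SET)): offset=1
After 10 (read(6)): returned '4MRUAL', offset=7
After 11 (seek(+5, CUR)): offset=12

Answer: E4MRUALIYIEFVEFLV72CNWX4MRUAL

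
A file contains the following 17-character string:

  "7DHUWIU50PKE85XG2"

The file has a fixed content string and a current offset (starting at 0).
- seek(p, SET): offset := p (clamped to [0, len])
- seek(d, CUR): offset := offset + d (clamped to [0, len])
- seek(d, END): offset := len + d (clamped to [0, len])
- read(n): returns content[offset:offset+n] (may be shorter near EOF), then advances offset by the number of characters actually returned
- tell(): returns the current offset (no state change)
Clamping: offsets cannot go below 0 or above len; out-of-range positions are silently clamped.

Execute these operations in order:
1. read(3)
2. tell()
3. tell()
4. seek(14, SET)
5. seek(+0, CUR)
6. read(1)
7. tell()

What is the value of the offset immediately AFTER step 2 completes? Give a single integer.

Answer: 3

Derivation:
After 1 (read(3)): returned '7DH', offset=3
After 2 (tell()): offset=3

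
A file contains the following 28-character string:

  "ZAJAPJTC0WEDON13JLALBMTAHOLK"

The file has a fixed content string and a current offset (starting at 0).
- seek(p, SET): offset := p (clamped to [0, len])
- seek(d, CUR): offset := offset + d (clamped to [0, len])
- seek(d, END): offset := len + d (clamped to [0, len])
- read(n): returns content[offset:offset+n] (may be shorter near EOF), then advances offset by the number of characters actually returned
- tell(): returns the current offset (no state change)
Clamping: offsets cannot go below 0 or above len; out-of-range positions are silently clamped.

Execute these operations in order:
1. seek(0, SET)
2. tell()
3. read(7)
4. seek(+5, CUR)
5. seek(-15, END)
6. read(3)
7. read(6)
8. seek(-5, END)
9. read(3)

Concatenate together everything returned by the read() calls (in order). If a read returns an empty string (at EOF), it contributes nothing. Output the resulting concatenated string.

Answer: ZAJAPJTN13JLALBMAHO

Derivation:
After 1 (seek(0, SET)): offset=0
After 2 (tell()): offset=0
After 3 (read(7)): returned 'ZAJAPJT', offset=7
After 4 (seek(+5, CUR)): offset=12
After 5 (seek(-15, END)): offset=13
After 6 (read(3)): returned 'N13', offset=16
After 7 (read(6)): returned 'JLALBM', offset=22
After 8 (seek(-5, END)): offset=23
After 9 (read(3)): returned 'AHO', offset=26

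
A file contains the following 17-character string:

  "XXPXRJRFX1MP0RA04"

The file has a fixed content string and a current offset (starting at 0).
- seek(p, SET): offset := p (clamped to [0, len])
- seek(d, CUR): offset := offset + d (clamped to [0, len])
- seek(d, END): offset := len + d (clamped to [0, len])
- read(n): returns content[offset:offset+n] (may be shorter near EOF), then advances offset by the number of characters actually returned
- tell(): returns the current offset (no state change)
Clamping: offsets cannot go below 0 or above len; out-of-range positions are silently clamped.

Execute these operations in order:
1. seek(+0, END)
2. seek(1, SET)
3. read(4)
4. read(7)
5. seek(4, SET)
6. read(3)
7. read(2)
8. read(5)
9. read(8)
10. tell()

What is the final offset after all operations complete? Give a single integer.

Answer: 17

Derivation:
After 1 (seek(+0, END)): offset=17
After 2 (seek(1, SET)): offset=1
After 3 (read(4)): returned 'XPXR', offset=5
After 4 (read(7)): returned 'JRFX1MP', offset=12
After 5 (seek(4, SET)): offset=4
After 6 (read(3)): returned 'RJR', offset=7
After 7 (read(2)): returned 'FX', offset=9
After 8 (read(5)): returned '1MP0R', offset=14
After 9 (read(8)): returned 'A04', offset=17
After 10 (tell()): offset=17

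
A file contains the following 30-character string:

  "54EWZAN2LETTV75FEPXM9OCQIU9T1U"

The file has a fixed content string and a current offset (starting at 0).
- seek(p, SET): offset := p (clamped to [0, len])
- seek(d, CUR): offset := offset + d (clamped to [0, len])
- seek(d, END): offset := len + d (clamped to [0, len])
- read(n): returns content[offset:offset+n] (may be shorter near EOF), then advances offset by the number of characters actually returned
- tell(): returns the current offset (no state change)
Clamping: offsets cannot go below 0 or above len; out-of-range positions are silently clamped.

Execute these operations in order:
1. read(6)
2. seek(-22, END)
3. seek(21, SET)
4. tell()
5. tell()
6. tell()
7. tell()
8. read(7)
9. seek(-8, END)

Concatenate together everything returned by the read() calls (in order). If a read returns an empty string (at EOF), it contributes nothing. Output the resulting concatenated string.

Answer: 54EWZAOCQIU9T

Derivation:
After 1 (read(6)): returned '54EWZA', offset=6
After 2 (seek(-22, END)): offset=8
After 3 (seek(21, SET)): offset=21
After 4 (tell()): offset=21
After 5 (tell()): offset=21
After 6 (tell()): offset=21
After 7 (tell()): offset=21
After 8 (read(7)): returned 'OCQIU9T', offset=28
After 9 (seek(-8, END)): offset=22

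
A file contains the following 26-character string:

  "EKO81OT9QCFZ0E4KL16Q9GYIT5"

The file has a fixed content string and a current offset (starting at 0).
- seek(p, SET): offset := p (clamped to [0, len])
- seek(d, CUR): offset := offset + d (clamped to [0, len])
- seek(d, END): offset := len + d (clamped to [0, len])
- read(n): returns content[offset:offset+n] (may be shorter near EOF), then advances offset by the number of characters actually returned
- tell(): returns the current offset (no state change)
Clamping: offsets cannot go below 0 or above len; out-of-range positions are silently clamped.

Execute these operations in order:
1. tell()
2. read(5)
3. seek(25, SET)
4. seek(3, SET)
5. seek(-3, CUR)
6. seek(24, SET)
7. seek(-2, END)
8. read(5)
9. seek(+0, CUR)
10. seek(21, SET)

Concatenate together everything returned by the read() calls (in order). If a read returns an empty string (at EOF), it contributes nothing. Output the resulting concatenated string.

Answer: EKO81T5

Derivation:
After 1 (tell()): offset=0
After 2 (read(5)): returned 'EKO81', offset=5
After 3 (seek(25, SET)): offset=25
After 4 (seek(3, SET)): offset=3
After 5 (seek(-3, CUR)): offset=0
After 6 (seek(24, SET)): offset=24
After 7 (seek(-2, END)): offset=24
After 8 (read(5)): returned 'T5', offset=26
After 9 (seek(+0, CUR)): offset=26
After 10 (seek(21, SET)): offset=21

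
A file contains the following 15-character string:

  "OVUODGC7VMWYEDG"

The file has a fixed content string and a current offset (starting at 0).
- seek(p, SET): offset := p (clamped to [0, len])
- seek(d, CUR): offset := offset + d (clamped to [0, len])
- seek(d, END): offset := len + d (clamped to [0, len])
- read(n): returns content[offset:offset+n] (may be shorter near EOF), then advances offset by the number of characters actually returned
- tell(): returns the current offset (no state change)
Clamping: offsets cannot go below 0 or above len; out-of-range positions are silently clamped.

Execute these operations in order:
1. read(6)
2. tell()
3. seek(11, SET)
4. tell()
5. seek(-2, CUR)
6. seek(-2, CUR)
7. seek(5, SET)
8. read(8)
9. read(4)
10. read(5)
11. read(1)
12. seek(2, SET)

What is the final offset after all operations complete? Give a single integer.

Answer: 2

Derivation:
After 1 (read(6)): returned 'OVUODG', offset=6
After 2 (tell()): offset=6
After 3 (seek(11, SET)): offset=11
After 4 (tell()): offset=11
After 5 (seek(-2, CUR)): offset=9
After 6 (seek(-2, CUR)): offset=7
After 7 (seek(5, SET)): offset=5
After 8 (read(8)): returned 'GC7VMWYE', offset=13
After 9 (read(4)): returned 'DG', offset=15
After 10 (read(5)): returned '', offset=15
After 11 (read(1)): returned '', offset=15
After 12 (seek(2, SET)): offset=2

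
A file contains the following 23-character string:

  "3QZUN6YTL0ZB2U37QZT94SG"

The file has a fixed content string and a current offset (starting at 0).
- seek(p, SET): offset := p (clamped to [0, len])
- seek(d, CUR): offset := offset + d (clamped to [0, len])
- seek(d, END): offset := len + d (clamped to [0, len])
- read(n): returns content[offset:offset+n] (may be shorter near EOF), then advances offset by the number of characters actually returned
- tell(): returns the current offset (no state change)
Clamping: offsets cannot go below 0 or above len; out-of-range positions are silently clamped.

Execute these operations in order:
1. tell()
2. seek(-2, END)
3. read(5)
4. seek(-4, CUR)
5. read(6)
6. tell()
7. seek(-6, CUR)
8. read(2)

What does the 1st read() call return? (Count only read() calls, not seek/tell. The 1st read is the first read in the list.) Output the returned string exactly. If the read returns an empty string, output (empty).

Answer: SG

Derivation:
After 1 (tell()): offset=0
After 2 (seek(-2, END)): offset=21
After 3 (read(5)): returned 'SG', offset=23
After 4 (seek(-4, CUR)): offset=19
After 5 (read(6)): returned '94SG', offset=23
After 6 (tell()): offset=23
After 7 (seek(-6, CUR)): offset=17
After 8 (read(2)): returned 'ZT', offset=19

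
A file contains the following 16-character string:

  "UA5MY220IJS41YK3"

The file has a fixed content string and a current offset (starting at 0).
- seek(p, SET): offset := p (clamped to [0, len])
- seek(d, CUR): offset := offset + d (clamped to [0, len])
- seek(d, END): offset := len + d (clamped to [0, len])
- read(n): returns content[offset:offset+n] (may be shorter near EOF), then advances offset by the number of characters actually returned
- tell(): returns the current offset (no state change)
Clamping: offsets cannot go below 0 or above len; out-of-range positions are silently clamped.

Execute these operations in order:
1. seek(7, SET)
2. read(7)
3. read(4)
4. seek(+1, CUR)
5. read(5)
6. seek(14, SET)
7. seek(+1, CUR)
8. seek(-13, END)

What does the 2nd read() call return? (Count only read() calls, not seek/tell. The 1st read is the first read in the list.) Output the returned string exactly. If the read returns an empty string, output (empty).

After 1 (seek(7, SET)): offset=7
After 2 (read(7)): returned '0IJS41Y', offset=14
After 3 (read(4)): returned 'K3', offset=16
After 4 (seek(+1, CUR)): offset=16
After 5 (read(5)): returned '', offset=16
After 6 (seek(14, SET)): offset=14
After 7 (seek(+1, CUR)): offset=15
After 8 (seek(-13, END)): offset=3

Answer: K3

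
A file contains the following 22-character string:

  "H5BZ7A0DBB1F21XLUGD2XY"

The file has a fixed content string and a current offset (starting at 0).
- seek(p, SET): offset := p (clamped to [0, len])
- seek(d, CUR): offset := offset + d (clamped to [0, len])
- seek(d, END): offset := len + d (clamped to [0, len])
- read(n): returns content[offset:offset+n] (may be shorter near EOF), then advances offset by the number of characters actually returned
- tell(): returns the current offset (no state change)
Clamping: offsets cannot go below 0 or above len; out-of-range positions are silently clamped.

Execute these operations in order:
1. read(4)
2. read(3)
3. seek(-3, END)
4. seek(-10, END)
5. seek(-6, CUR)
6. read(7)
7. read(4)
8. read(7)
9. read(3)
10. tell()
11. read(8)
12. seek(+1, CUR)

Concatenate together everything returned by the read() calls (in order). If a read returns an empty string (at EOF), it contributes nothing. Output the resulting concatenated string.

Answer: H5BZ7A00DBB1F21XLUGD2XY

Derivation:
After 1 (read(4)): returned 'H5BZ', offset=4
After 2 (read(3)): returned '7A0', offset=7
After 3 (seek(-3, END)): offset=19
After 4 (seek(-10, END)): offset=12
After 5 (seek(-6, CUR)): offset=6
After 6 (read(7)): returned '0DBB1F2', offset=13
After 7 (read(4)): returned '1XLU', offset=17
After 8 (read(7)): returned 'GD2XY', offset=22
After 9 (read(3)): returned '', offset=22
After 10 (tell()): offset=22
After 11 (read(8)): returned '', offset=22
After 12 (seek(+1, CUR)): offset=22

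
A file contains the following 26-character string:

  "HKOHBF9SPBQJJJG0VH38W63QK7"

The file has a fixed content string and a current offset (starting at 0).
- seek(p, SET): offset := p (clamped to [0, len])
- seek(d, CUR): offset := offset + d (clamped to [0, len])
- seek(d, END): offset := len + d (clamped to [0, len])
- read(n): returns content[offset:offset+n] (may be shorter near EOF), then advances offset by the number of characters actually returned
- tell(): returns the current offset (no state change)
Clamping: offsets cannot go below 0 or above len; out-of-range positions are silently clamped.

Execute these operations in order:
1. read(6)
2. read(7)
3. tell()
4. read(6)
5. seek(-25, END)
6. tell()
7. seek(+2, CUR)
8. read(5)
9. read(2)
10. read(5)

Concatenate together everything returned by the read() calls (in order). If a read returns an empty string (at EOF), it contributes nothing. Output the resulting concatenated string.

After 1 (read(6)): returned 'HKOHBF', offset=6
After 2 (read(7)): returned '9SPBQJJ', offset=13
After 3 (tell()): offset=13
After 4 (read(6)): returned 'JG0VH3', offset=19
After 5 (seek(-25, END)): offset=1
After 6 (tell()): offset=1
After 7 (seek(+2, CUR)): offset=3
After 8 (read(5)): returned 'HBF9S', offset=8
After 9 (read(2)): returned 'PB', offset=10
After 10 (read(5)): returned 'QJJJG', offset=15

Answer: HKOHBF9SPBQJJJG0VH3HBF9SPBQJJJG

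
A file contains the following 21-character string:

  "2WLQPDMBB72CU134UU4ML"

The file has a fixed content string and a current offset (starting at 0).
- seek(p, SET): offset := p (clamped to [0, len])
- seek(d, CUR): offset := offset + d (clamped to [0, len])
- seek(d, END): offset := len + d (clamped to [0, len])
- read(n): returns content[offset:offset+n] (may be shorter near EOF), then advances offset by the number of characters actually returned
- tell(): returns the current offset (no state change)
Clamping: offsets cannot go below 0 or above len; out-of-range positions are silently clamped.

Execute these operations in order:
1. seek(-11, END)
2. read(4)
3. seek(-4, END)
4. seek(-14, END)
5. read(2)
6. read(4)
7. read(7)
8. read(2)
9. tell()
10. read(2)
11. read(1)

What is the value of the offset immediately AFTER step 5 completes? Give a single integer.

Answer: 9

Derivation:
After 1 (seek(-11, END)): offset=10
After 2 (read(4)): returned '2CU1', offset=14
After 3 (seek(-4, END)): offset=17
After 4 (seek(-14, END)): offset=7
After 5 (read(2)): returned 'BB', offset=9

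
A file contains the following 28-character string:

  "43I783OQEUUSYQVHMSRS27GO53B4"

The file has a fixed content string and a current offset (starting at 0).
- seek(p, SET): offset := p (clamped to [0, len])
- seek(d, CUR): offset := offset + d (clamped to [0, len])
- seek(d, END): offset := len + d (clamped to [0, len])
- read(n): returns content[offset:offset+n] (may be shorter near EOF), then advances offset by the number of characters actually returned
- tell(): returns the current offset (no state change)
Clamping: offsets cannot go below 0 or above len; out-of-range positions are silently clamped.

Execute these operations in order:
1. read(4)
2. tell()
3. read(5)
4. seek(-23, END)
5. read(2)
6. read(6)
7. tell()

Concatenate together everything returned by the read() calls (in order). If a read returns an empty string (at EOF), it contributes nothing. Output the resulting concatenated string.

Answer: 43I783OQE3OQEUUSY

Derivation:
After 1 (read(4)): returned '43I7', offset=4
After 2 (tell()): offset=4
After 3 (read(5)): returned '83OQE', offset=9
After 4 (seek(-23, END)): offset=5
After 5 (read(2)): returned '3O', offset=7
After 6 (read(6)): returned 'QEUUSY', offset=13
After 7 (tell()): offset=13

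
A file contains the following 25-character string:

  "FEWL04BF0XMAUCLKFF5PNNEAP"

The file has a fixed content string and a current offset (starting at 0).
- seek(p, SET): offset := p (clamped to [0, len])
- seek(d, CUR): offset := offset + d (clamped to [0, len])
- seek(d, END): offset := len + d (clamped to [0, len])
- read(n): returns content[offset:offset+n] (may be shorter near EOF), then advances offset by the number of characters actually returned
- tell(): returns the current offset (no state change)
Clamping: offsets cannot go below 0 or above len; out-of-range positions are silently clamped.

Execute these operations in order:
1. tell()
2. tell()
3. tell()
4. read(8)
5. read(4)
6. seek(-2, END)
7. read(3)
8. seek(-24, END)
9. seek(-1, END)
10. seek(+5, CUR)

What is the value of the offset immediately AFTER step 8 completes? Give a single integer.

Answer: 1

Derivation:
After 1 (tell()): offset=0
After 2 (tell()): offset=0
After 3 (tell()): offset=0
After 4 (read(8)): returned 'FEWL04BF', offset=8
After 5 (read(4)): returned '0XMA', offset=12
After 6 (seek(-2, END)): offset=23
After 7 (read(3)): returned 'AP', offset=25
After 8 (seek(-24, END)): offset=1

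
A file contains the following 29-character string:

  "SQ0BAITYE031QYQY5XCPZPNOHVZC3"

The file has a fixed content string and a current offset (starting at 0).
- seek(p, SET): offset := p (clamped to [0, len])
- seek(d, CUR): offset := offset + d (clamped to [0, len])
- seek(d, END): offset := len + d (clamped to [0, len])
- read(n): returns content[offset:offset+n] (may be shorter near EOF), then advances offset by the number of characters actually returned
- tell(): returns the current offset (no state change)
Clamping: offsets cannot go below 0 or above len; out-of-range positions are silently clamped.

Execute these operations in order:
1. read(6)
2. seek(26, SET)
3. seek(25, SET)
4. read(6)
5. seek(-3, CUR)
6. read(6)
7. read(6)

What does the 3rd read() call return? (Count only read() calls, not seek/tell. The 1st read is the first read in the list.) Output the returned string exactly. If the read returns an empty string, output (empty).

Answer: ZC3

Derivation:
After 1 (read(6)): returned 'SQ0BAI', offset=6
After 2 (seek(26, SET)): offset=26
After 3 (seek(25, SET)): offset=25
After 4 (read(6)): returned 'VZC3', offset=29
After 5 (seek(-3, CUR)): offset=26
After 6 (read(6)): returned 'ZC3', offset=29
After 7 (read(6)): returned '', offset=29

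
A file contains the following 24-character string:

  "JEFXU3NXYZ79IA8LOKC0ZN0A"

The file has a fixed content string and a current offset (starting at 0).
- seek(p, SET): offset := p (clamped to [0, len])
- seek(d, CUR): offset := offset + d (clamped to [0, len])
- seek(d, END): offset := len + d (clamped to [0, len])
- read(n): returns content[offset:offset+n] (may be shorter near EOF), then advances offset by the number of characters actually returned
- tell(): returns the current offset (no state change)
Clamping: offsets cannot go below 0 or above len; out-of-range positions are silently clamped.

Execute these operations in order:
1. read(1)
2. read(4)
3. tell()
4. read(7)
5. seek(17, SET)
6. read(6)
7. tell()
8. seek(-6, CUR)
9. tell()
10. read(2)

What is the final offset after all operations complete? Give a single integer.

Answer: 19

Derivation:
After 1 (read(1)): returned 'J', offset=1
After 2 (read(4)): returned 'EFXU', offset=5
After 3 (tell()): offset=5
After 4 (read(7)): returned '3NXYZ79', offset=12
After 5 (seek(17, SET)): offset=17
After 6 (read(6)): returned 'KC0ZN0', offset=23
After 7 (tell()): offset=23
After 8 (seek(-6, CUR)): offset=17
After 9 (tell()): offset=17
After 10 (read(2)): returned 'KC', offset=19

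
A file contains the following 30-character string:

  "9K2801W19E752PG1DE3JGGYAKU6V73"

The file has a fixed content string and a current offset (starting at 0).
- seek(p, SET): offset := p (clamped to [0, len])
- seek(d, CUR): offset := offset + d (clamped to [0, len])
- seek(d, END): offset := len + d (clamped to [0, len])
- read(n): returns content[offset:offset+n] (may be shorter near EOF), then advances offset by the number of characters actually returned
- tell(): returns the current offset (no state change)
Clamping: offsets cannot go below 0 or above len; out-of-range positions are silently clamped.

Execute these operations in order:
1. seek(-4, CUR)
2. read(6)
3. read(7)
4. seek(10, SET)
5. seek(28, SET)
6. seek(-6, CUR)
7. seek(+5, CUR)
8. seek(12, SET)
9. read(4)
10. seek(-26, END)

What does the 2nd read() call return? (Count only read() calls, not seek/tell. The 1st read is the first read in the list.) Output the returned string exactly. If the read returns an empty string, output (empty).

Answer: W19E752

Derivation:
After 1 (seek(-4, CUR)): offset=0
After 2 (read(6)): returned '9K2801', offset=6
After 3 (read(7)): returned 'W19E752', offset=13
After 4 (seek(10, SET)): offset=10
After 5 (seek(28, SET)): offset=28
After 6 (seek(-6, CUR)): offset=22
After 7 (seek(+5, CUR)): offset=27
After 8 (seek(12, SET)): offset=12
After 9 (read(4)): returned '2PG1', offset=16
After 10 (seek(-26, END)): offset=4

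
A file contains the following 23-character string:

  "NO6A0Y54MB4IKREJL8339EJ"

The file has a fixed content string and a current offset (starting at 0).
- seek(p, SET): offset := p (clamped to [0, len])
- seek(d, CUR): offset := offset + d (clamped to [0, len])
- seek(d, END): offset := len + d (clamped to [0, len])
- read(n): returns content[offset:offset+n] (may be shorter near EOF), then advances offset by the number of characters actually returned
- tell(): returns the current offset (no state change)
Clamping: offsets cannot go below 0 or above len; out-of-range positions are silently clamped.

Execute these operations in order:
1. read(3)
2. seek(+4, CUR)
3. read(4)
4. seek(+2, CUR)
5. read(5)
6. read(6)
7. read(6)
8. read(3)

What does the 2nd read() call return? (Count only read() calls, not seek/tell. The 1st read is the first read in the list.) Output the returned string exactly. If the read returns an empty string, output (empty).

After 1 (read(3)): returned 'NO6', offset=3
After 2 (seek(+4, CUR)): offset=7
After 3 (read(4)): returned '4MB4', offset=11
After 4 (seek(+2, CUR)): offset=13
After 5 (read(5)): returned 'REJL8', offset=18
After 6 (read(6)): returned '339EJ', offset=23
After 7 (read(6)): returned '', offset=23
After 8 (read(3)): returned '', offset=23

Answer: 4MB4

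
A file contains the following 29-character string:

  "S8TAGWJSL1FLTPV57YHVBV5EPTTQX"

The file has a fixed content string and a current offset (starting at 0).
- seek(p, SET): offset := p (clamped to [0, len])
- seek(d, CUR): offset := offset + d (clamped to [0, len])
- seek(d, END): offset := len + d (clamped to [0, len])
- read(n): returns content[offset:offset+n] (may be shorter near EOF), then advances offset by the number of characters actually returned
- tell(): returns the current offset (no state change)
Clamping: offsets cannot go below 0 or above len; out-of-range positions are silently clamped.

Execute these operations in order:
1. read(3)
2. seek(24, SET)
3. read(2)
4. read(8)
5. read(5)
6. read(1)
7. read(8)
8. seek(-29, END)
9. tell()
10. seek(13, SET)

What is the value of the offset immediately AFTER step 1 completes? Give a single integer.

After 1 (read(3)): returned 'S8T', offset=3

Answer: 3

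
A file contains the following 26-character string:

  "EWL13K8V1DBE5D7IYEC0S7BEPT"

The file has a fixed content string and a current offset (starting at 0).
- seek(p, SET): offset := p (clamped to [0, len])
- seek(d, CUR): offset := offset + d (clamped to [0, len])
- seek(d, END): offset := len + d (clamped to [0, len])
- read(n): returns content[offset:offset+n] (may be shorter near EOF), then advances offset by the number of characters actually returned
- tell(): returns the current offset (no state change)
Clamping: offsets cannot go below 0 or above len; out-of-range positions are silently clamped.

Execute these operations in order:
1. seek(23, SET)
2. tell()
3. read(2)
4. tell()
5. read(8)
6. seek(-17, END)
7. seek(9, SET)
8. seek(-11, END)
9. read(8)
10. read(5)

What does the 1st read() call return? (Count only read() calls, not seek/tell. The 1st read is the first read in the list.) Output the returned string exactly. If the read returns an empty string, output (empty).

After 1 (seek(23, SET)): offset=23
After 2 (tell()): offset=23
After 3 (read(2)): returned 'EP', offset=25
After 4 (tell()): offset=25
After 5 (read(8)): returned 'T', offset=26
After 6 (seek(-17, END)): offset=9
After 7 (seek(9, SET)): offset=9
After 8 (seek(-11, END)): offset=15
After 9 (read(8)): returned 'IYEC0S7B', offset=23
After 10 (read(5)): returned 'EPT', offset=26

Answer: EP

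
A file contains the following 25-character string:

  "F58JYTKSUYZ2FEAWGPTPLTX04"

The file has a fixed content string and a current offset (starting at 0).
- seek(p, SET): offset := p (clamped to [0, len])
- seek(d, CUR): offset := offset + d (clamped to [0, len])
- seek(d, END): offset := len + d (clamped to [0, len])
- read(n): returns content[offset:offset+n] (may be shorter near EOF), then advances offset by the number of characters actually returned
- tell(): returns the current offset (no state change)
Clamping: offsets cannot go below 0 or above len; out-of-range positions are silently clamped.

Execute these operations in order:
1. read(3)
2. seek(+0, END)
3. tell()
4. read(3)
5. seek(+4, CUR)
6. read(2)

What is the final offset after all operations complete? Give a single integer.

Answer: 25

Derivation:
After 1 (read(3)): returned 'F58', offset=3
After 2 (seek(+0, END)): offset=25
After 3 (tell()): offset=25
After 4 (read(3)): returned '', offset=25
After 5 (seek(+4, CUR)): offset=25
After 6 (read(2)): returned '', offset=25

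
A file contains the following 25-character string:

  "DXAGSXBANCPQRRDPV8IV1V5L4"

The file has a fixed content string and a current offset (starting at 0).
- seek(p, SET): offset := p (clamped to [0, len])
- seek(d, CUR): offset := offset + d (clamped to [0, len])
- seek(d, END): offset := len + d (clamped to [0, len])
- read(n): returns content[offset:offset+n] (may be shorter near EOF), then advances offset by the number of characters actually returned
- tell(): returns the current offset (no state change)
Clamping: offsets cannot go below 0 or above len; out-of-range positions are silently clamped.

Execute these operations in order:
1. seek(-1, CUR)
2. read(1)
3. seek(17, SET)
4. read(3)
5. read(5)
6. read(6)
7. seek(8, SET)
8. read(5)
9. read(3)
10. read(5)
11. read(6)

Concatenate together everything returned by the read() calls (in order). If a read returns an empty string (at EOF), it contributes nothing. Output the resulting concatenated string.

Answer: D8IV1V5L4NCPQRRDPV8IV1V5L4

Derivation:
After 1 (seek(-1, CUR)): offset=0
After 2 (read(1)): returned 'D', offset=1
After 3 (seek(17, SET)): offset=17
After 4 (read(3)): returned '8IV', offset=20
After 5 (read(5)): returned '1V5L4', offset=25
After 6 (read(6)): returned '', offset=25
After 7 (seek(8, SET)): offset=8
After 8 (read(5)): returned 'NCPQR', offset=13
After 9 (read(3)): returned 'RDP', offset=16
After 10 (read(5)): returned 'V8IV1', offset=21
After 11 (read(6)): returned 'V5L4', offset=25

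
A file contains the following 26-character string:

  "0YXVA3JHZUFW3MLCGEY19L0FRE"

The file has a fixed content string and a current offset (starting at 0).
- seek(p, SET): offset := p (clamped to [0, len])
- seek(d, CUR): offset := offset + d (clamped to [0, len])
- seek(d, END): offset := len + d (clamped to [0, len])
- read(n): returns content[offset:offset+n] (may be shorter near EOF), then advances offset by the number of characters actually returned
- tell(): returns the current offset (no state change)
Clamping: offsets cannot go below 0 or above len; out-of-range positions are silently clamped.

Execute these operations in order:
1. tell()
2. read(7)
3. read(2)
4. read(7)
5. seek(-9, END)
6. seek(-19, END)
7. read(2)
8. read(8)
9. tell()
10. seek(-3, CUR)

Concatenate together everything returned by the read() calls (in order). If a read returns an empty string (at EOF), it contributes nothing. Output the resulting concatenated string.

After 1 (tell()): offset=0
After 2 (read(7)): returned '0YXVA3J', offset=7
After 3 (read(2)): returned 'HZ', offset=9
After 4 (read(7)): returned 'UFW3MLC', offset=16
After 5 (seek(-9, END)): offset=17
After 6 (seek(-19, END)): offset=7
After 7 (read(2)): returned 'HZ', offset=9
After 8 (read(8)): returned 'UFW3MLCG', offset=17
After 9 (tell()): offset=17
After 10 (seek(-3, CUR)): offset=14

Answer: 0YXVA3JHZUFW3MLCHZUFW3MLCG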